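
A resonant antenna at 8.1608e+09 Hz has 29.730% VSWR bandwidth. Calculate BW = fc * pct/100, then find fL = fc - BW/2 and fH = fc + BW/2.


BW = 8.1608e+09 * 29.730/100 = 2.426206e+09 Hz
fL = 8.1608e+09 - 2.426206e+09/2 = 6.948e+09 Hz
fH = 8.1608e+09 + 2.426206e+09/2 = 9.374e+09 Hz

BW=2.426e+09 Hz, fL=6.948e+09 Hz, fH=9.374e+09 Hz


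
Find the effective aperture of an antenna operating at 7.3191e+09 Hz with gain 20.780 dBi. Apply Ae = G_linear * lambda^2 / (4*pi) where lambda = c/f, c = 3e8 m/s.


lambda = c / f = 3.0000e+08 / 7.3191e+09 = 0.04098865 m
G_linear = 10^(20.780/10) = 119.6741
Ae = G_linear * lambda^2 / (4*pi) = 119.6741 * 0.04098865^2 / (4*pi) = 0.01600 m^2

0.01600 m^2


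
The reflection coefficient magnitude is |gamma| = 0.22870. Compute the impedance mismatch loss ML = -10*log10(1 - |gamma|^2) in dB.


ML = -10 * log10(1 - 0.22870^2) = -10 * log10(0.94769631) = 0.2333 dB

0.2333 dB


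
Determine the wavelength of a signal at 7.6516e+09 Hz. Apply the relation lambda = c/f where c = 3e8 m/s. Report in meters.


lambda = c / f = 3.0000e+08 / 7.6516e+09 = 0.03921 m

0.03921 m


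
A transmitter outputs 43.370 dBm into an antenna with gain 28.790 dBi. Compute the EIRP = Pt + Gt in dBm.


EIRP = Pt + Gt = 43.370 + 28.790 = 72.16 dBm

72.16 dBm


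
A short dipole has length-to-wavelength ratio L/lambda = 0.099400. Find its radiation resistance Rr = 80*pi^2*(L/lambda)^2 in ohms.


Rr = 80 * pi^2 * (0.099400)^2 = 80 * 9.869604 * 9.880360e-03 = 7.801 ohm

7.801 ohm


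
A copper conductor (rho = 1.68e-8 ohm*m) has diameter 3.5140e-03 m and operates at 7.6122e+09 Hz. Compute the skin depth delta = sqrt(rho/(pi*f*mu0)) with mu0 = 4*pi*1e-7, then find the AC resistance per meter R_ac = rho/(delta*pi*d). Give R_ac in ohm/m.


delta = sqrt(1.68e-8 / (pi * 7.6122e+09 * 4*pi*1e-7)) = 7.476867e-07 m
R_ac = 1.68e-8 / (7.476867e-07 * pi * 3.5140e-03) = 2.035 ohm/m

2.035 ohm/m


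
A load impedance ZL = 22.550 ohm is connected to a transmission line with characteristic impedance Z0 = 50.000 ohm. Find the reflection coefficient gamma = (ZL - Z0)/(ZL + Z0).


gamma = (22.550 - 50.000) / (22.550 + 50.000) = -0.3784

-0.3784


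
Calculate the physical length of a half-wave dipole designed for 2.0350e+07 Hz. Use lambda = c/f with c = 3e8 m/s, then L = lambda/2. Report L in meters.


lambda = c / f = 3.0000e+08 / 2.0350e+07 = 14.74201 m
L = lambda / 2 = 14.74201 / 2 = 7.371 m

7.371 m


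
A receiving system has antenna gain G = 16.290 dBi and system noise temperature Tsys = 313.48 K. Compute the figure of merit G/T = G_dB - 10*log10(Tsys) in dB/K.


G/T = 16.290 - 10*log10(313.48) = 16.290 - 24.96210 = -8.672 dB/K

-8.672 dB/K


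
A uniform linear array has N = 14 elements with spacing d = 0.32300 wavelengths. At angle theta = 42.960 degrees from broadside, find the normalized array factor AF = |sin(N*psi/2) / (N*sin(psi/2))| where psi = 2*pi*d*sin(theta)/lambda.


psi = 2*pi*0.32300*sin(42.960 deg) = 1.383058 rad
AF = |sin(14*1.383058/2) / (14*sin(1.383058/2))| = 0.02843

0.02843


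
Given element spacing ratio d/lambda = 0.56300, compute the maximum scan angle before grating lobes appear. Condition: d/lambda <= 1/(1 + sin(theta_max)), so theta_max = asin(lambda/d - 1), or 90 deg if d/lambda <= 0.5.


lambda/d - 1 = 1/0.56300 - 1 = 0.7761989
theta_max = asin(0.7761989) = 50.91 deg

50.91 deg


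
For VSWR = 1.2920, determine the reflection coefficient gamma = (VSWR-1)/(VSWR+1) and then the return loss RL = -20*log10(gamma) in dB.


gamma = (1.2920 - 1) / (1.2920 + 1) = 0.1273997
RL = -20 * log10(0.1273997) = 17.90 dB

17.90 dB


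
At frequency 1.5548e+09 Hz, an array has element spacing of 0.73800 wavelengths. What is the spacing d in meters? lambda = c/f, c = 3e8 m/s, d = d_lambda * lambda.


lambda = c / f = 3.0000e+08 / 1.5548e+09 = 0.1929509 m
d = 0.73800 * 0.1929509 = 0.1424 m

0.1424 m


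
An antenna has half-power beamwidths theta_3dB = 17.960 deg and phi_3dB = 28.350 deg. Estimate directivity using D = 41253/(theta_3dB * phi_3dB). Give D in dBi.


D_linear = 41253 / (17.960 * 28.350) = 81.02073
D_dBi = 10 * log10(81.02073) = 19.09 dBi

19.09 dBi


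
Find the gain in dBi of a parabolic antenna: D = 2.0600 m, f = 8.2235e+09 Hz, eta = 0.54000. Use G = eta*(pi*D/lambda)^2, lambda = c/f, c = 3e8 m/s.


lambda = c / f = 3.0000e+08 / 8.2235e+09 = 0.03648082 m
G_linear = 0.54000 * (pi * 2.0600 / 0.03648082)^2 = 16994.12
G_dBi = 10 * log10(16994.12) = 42.30 dBi

42.30 dBi


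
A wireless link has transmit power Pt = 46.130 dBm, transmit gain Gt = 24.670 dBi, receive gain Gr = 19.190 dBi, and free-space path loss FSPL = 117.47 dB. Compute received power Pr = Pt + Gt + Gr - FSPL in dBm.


Pr = 46.130 + 24.670 + 19.190 - 117.47 = -27.48 dBm

-27.48 dBm


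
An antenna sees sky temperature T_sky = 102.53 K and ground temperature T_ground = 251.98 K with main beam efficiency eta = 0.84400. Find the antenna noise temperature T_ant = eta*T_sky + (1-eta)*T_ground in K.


T_ant = 0.84400 * 102.53 + (1 - 0.84400) * 251.98 = 125.8 K

125.8 K


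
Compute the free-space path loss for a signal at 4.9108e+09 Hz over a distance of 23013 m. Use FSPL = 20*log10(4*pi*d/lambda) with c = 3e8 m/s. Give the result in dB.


lambda = c / f = 3.0000e+08 / 4.9108e+09 = 0.06108984 m
FSPL = 20 * log10(4*pi*23013/0.06108984) = 133.5 dB

133.5 dB


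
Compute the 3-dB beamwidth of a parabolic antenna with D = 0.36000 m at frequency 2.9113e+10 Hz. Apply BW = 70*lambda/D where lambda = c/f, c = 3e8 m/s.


lambda = c / f = 3.0000e+08 / 2.9113e+10 = 0.01030467 m
BW = 70 * 0.01030467 / 0.36000 = 2.004 deg

2.004 deg


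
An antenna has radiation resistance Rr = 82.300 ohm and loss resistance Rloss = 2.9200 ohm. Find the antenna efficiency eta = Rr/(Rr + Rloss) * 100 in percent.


eta = 82.300 / (82.300 + 2.9200) * 100 = 96.57%

96.57%


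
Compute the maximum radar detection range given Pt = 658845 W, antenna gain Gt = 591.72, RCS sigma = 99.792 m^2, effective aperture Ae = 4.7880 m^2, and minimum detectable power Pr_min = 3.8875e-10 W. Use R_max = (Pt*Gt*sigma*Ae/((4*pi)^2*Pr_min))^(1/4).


R^4 = 658845*591.72*99.792*4.7880 / ((4*pi)^2 * 3.8875e-10) = 3.034305e+18
R_max = 3.034305e+18^0.25 = 41736 m

41736 m


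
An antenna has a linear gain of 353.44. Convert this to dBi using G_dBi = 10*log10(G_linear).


G_dBi = 10 * log10(353.44) = 25.48 dBi

25.48 dBi


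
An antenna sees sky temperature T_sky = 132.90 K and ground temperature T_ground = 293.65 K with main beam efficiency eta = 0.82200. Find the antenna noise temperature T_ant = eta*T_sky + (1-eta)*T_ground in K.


T_ant = 0.82200 * 132.90 + (1 - 0.82200) * 293.65 = 161.5 K

161.5 K


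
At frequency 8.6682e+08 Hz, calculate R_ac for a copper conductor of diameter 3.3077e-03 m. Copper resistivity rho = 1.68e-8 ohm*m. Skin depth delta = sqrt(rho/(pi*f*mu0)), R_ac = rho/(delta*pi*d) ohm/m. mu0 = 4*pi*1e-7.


delta = sqrt(1.68e-8 / (pi * 8.6682e+08 * 4*pi*1e-7)) = 2.215697e-06 m
R_ac = 1.68e-8 / (2.215697e-06 * pi * 3.3077e-03) = 0.7297 ohm/m

0.7297 ohm/m


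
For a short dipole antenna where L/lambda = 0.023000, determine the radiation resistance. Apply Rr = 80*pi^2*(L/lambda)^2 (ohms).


Rr = 80 * pi^2 * (0.023000)^2 = 80 * 9.869604 * 5.290000e-04 = 0.4177 ohm

0.4177 ohm


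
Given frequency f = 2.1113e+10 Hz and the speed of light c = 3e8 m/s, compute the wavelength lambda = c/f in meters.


lambda = c / f = 3.0000e+08 / 2.1113e+10 = 0.01421 m

0.01421 m


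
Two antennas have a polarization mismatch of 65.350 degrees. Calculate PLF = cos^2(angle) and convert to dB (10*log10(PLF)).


PLF_linear = cos^2(65.350 deg) = 0.1739508
PLF_dB = 10 * log10(0.1739508) = -7.596 dB

-7.596 dB


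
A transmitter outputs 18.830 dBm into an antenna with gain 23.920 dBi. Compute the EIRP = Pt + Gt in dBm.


EIRP = Pt + Gt = 18.830 + 23.920 = 42.75 dBm

42.75 dBm


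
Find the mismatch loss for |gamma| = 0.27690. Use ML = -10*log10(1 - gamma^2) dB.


ML = -10 * log10(1 - 0.27690^2) = -10 * log10(0.92332639) = 0.3464 dB

0.3464 dB


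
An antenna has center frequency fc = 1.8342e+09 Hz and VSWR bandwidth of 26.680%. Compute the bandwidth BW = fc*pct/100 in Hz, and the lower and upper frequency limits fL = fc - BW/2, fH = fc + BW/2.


BW = 1.8342e+09 * 26.680/100 = 4.893646e+08 Hz
fL = 1.8342e+09 - 4.893646e+08/2 = 1.590e+09 Hz
fH = 1.8342e+09 + 4.893646e+08/2 = 2.079e+09 Hz

BW=4.894e+08 Hz, fL=1.590e+09 Hz, fH=2.079e+09 Hz


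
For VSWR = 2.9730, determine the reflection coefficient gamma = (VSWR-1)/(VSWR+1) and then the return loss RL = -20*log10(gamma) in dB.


gamma = (2.9730 - 1) / (2.9730 + 1) = 0.4966021
RL = -20 * log10(0.4966021) = 6.080 dB

6.080 dB


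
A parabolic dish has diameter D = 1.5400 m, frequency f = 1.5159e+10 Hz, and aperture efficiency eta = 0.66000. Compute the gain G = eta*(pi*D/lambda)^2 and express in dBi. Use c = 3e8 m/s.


lambda = c / f = 3.0000e+08 / 1.5159e+10 = 0.01979022 m
G_linear = 0.66000 * (pi * 1.5400 / 0.01979022)^2 = 39444.27
G_dBi = 10 * log10(39444.27) = 45.96 dBi

45.96 dBi


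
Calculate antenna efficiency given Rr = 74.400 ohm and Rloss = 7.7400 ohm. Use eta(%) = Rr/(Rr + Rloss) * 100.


eta = 74.400 / (74.400 + 7.7400) * 100 = 90.58%

90.58%


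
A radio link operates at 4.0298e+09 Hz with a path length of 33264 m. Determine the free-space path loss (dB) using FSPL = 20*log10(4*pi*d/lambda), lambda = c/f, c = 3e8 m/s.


lambda = c / f = 3.0000e+08 / 4.0298e+09 = 0.07444538 m
FSPL = 20 * log10(4*pi*33264/0.07444538) = 135.0 dB

135.0 dB


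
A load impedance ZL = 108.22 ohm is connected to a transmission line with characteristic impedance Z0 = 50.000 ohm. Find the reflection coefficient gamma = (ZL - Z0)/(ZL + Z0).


gamma = (108.22 - 50.000) / (108.22 + 50.000) = 0.3680

0.3680


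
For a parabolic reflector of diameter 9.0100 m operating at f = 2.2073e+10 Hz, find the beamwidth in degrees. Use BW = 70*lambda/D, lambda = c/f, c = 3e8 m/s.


lambda = c / f = 3.0000e+08 / 2.2073e+10 = 0.01359127 m
BW = 70 * 0.01359127 / 9.0100 = 0.1056 deg

0.1056 deg


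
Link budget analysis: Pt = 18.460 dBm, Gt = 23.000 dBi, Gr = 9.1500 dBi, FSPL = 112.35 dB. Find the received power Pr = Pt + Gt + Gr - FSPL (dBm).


Pr = 18.460 + 23.000 + 9.1500 - 112.35 = -61.74 dBm

-61.74 dBm


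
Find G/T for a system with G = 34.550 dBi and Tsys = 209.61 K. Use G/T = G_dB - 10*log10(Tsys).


G/T = 34.550 - 10*log10(209.61) = 34.550 - 23.21412 = 11.34 dB/K

11.34 dB/K


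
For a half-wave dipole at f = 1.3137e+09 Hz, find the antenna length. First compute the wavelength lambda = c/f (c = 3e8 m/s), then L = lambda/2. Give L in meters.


lambda = c / f = 3.0000e+08 / 1.3137e+09 = 0.2283626 m
L = lambda / 2 = 0.2283626 / 2 = 0.1142 m

0.1142 m


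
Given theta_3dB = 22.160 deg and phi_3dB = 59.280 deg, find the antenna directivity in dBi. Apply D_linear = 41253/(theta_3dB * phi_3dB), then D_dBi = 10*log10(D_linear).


D_linear = 41253 / (22.160 * 59.280) = 31.40347
D_dBi = 10 * log10(31.40347) = 14.97 dBi

14.97 dBi


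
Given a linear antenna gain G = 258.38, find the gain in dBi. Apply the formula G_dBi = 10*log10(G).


G_dBi = 10 * log10(258.38) = 24.12 dBi

24.12 dBi


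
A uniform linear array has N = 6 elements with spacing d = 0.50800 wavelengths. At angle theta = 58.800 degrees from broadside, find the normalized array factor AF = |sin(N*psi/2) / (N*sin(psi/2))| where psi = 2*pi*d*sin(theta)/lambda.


psi = 2*pi*0.50800*sin(58.800 deg) = 2.730201 rad
AF = |sin(6*2.730201/2) / (6*sin(2.730201/2))| = 0.1607

0.1607


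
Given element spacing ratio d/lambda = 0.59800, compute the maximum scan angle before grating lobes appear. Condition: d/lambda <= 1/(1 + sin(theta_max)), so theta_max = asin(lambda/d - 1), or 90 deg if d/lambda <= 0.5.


lambda/d - 1 = 1/0.59800 - 1 = 0.6722408
theta_max = asin(0.6722408) = 42.24 deg

42.24 deg


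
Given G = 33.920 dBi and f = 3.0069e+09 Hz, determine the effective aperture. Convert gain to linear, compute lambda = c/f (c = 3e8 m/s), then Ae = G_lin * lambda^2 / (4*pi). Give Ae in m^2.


lambda = c / f = 3.0000e+08 / 3.0069e+09 = 0.09977053 m
G_linear = 10^(33.920/10) = 2466.039
Ae = G_linear * lambda^2 / (4*pi) = 2466.039 * 0.09977053^2 / (4*pi) = 1.953 m^2

1.953 m^2


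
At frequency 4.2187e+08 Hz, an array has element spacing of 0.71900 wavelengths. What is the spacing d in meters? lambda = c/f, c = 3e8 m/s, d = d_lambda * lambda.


lambda = c / f = 3.0000e+08 / 4.2187e+08 = 0.7111195 m
d = 0.71900 * 0.7111195 = 0.5113 m

0.5113 m


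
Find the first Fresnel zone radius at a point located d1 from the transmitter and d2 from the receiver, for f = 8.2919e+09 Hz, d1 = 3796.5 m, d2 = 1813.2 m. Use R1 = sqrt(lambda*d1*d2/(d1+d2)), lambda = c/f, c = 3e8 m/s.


lambda = c / f = 3.0000e+08 / 8.2919e+09 = 0.03617989 m
R1 = sqrt(0.03617989 * 3796.5 * 1813.2 / (3796.5 + 1813.2)) = 6.663 m

6.663 m


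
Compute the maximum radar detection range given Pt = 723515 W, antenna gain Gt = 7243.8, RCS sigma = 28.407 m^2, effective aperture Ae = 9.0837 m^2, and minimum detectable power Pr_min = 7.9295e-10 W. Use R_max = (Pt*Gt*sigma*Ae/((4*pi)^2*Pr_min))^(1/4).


R^4 = 723515*7243.8*28.407*9.0837 / ((4*pi)^2 * 7.9295e-10) = 1.080032e+19
R_max = 1.080032e+19^0.25 = 57327 m

57327 m


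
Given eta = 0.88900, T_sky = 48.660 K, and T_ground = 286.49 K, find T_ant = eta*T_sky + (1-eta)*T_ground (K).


T_ant = 0.88900 * 48.660 + (1 - 0.88900) * 286.49 = 75.06 K

75.06 K


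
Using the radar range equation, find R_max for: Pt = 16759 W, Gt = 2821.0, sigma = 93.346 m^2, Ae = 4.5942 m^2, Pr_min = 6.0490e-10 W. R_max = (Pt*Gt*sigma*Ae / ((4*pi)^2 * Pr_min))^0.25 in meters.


R^4 = 16759*2821.0*93.346*4.5942 / ((4*pi)^2 * 6.0490e-10) = 2.122528e+17
R_max = 2.122528e+17^0.25 = 21464 m

21464 m


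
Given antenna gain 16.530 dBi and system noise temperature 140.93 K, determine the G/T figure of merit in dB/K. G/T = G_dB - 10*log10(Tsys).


G/T = 16.530 - 10*log10(140.93) = 16.530 - 21.49003 = -4.960 dB/K

-4.960 dB/K


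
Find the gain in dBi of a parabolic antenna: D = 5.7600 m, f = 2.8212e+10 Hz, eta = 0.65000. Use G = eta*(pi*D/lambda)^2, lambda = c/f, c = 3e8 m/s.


lambda = c / f = 3.0000e+08 / 2.8212e+10 = 0.01063377 m
G_linear = 0.65000 * (pi * 5.7600 / 0.01063377)^2 = 1.882277e+06
G_dBi = 10 * log10(1.882277e+06) = 62.75 dBi

62.75 dBi


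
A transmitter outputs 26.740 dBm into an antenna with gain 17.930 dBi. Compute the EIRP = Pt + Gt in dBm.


EIRP = Pt + Gt = 26.740 + 17.930 = 44.67 dBm

44.67 dBm


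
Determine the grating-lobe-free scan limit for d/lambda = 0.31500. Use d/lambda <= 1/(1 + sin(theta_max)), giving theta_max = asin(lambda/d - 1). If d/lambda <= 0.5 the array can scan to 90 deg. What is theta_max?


lambda/d - 1 = 1/0.31500 - 1 = 2.174603 >= 1
d/lambda <= 0.5, so the array can scan to endfire without grating lobes: theta_max = 90 deg

90 deg


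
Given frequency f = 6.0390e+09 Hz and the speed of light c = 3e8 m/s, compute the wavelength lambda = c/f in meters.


lambda = c / f = 3.0000e+08 / 6.0390e+09 = 0.04968 m

0.04968 m


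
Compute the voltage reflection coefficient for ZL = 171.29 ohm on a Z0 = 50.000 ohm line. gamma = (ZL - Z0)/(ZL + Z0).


gamma = (171.29 - 50.000) / (171.29 + 50.000) = 0.5481

0.5481


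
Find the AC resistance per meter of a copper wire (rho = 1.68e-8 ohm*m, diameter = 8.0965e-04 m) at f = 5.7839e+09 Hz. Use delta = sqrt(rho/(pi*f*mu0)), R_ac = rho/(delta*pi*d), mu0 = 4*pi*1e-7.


delta = sqrt(1.68e-8 / (pi * 5.7839e+09 * 4*pi*1e-7)) = 8.577572e-07 m
R_ac = 1.68e-8 / (8.577572e-07 * pi * 8.0965e-04) = 7.700 ohm/m

7.700 ohm/m


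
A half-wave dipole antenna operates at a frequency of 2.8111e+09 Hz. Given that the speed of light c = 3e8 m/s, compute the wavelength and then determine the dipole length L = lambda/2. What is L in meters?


lambda = c / f = 3.0000e+08 / 2.8111e+09 = 0.1067198 m
L = lambda / 2 = 0.1067198 / 2 = 0.05336 m

0.05336 m


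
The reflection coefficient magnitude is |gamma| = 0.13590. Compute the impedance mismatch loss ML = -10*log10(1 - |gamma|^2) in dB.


ML = -10 * log10(1 - 0.13590^2) = -10 * log10(0.98153119) = 0.08096 dB

0.08096 dB


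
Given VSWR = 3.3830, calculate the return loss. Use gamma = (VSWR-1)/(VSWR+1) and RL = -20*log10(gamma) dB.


gamma = (3.3830 - 1) / (3.3830 + 1) = 0.5436915
RL = -20 * log10(0.5436915) = 5.293 dB

5.293 dB


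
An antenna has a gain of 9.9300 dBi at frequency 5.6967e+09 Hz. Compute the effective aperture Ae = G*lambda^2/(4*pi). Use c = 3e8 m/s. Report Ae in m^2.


lambda = c / f = 3.0000e+08 / 5.6967e+09 = 0.05266207 m
G_linear = 10^(9.9300/10) = 9.840111
Ae = G_linear * lambda^2 / (4*pi) = 9.840111 * 0.05266207^2 / (4*pi) = 2.172e-03 m^2

2.172e-03 m^2


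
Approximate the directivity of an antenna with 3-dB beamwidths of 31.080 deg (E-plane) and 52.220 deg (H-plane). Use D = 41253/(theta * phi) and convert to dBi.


D_linear = 41253 / (31.080 * 52.220) = 25.41778
D_dBi = 10 * log10(25.41778) = 14.05 dBi

14.05 dBi


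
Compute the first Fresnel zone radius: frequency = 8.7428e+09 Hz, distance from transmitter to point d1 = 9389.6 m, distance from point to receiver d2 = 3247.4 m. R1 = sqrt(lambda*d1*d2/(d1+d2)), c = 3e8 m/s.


lambda = c / f = 3.0000e+08 / 8.7428e+09 = 0.03431395 m
R1 = sqrt(0.03431395 * 9389.6 * 3247.4 / (9389.6 + 3247.4)) = 9.099 m

9.099 m


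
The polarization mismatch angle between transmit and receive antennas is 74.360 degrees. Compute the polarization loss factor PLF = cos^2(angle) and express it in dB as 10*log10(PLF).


PLF_linear = cos^2(74.360 deg) = 0.07267994
PLF_dB = 10 * log10(0.07267994) = -11.39 dB

-11.39 dB


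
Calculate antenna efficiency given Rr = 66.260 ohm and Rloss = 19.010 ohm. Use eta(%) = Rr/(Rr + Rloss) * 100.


eta = 66.260 / (66.260 + 19.010) * 100 = 77.71%

77.71%


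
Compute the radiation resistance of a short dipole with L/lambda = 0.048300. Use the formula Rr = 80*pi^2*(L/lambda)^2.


Rr = 80 * pi^2 * (0.048300)^2 = 80 * 9.869604 * 2.332890e-03 = 1.842 ohm

1.842 ohm


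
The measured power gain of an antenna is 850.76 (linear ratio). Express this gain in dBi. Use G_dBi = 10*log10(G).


G_dBi = 10 * log10(850.76) = 29.30 dBi

29.30 dBi


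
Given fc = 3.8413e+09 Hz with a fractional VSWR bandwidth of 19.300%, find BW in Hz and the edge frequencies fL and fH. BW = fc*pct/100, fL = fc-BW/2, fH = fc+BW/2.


BW = 3.8413e+09 * 19.300/100 = 7.413709e+08 Hz
fL = 3.8413e+09 - 7.413709e+08/2 = 3.471e+09 Hz
fH = 3.8413e+09 + 7.413709e+08/2 = 4.212e+09 Hz

BW=7.414e+08 Hz, fL=3.471e+09 Hz, fH=4.212e+09 Hz


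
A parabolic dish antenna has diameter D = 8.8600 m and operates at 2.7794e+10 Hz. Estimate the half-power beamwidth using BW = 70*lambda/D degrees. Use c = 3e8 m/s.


lambda = c / f = 3.0000e+08 / 2.7794e+10 = 0.01079370 m
BW = 70 * 0.01079370 / 8.8600 = 0.08528 deg

0.08528 deg


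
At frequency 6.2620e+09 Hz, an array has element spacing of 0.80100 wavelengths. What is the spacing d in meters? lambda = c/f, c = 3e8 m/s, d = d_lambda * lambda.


lambda = c / f = 3.0000e+08 / 6.2620e+09 = 0.04790802 m
d = 0.80100 * 0.04790802 = 0.03837 m

0.03837 m


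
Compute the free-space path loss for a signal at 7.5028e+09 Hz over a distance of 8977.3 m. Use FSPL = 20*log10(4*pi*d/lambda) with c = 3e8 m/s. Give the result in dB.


lambda = c / f = 3.0000e+08 / 7.5028e+09 = 0.03998507 m
FSPL = 20 * log10(4*pi*8977.3/0.03998507) = 129.0 dB

129.0 dB


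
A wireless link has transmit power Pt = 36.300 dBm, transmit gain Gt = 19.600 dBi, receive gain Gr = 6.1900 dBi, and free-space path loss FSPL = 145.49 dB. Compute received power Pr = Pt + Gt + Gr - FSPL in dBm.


Pr = 36.300 + 19.600 + 6.1900 - 145.49 = -83.40 dBm

-83.40 dBm


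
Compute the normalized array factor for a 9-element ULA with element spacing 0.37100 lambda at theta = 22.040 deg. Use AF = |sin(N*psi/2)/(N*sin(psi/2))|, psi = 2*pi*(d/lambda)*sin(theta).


psi = 2*pi*0.37100*sin(22.040 deg) = 0.8747398 rad
AF = |sin(9*0.8747398/2) / (9*sin(0.8747398/2))| = 0.1872

0.1872


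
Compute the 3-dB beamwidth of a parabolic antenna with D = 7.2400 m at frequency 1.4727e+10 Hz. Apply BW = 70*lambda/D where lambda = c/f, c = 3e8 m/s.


lambda = c / f = 3.0000e+08 / 1.4727e+10 = 0.02037075 m
BW = 70 * 0.02037075 / 7.2400 = 0.1970 deg

0.1970 deg


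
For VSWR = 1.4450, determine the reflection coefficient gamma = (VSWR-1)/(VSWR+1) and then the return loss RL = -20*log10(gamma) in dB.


gamma = (1.4450 - 1) / (1.4450 + 1) = 0.1820041
RL = -20 * log10(0.1820041) = 14.80 dB

14.80 dB


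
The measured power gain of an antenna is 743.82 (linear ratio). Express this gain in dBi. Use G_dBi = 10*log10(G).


G_dBi = 10 * log10(743.82) = 28.71 dBi

28.71 dBi


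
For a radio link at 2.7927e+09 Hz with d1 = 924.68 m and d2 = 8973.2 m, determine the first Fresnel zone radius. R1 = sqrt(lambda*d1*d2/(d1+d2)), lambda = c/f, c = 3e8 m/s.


lambda = c / f = 3.0000e+08 / 2.7927e+09 = 0.1074229 m
R1 = sqrt(0.1074229 * 924.68 * 8973.2 / (924.68 + 8973.2)) = 9.490 m

9.490 m


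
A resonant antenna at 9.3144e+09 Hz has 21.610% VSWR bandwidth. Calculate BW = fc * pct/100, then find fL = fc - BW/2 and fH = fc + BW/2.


BW = 9.3144e+09 * 21.610/100 = 2.012842e+09 Hz
fL = 9.3144e+09 - 2.012842e+09/2 = 8.308e+09 Hz
fH = 9.3144e+09 + 2.012842e+09/2 = 1.032e+10 Hz

BW=2.013e+09 Hz, fL=8.308e+09 Hz, fH=1.032e+10 Hz


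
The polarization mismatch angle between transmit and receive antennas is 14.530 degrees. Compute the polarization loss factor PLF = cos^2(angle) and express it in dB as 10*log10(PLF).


PLF_linear = cos^2(14.530 deg) = 0.9370558
PLF_dB = 10 * log10(0.9370558) = -0.2823 dB

-0.2823 dB


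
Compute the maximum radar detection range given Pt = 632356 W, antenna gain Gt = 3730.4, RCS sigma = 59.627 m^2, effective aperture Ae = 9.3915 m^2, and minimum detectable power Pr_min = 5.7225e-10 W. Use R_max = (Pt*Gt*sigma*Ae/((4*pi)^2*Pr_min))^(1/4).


R^4 = 632356*3730.4*59.627*9.3915 / ((4*pi)^2 * 5.7225e-10) = 1.461805e+19
R_max = 1.461805e+19^0.25 = 61833 m

61833 m


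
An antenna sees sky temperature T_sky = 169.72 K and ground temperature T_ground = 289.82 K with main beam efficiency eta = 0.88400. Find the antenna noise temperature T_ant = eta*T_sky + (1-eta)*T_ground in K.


T_ant = 0.88400 * 169.72 + (1 - 0.88400) * 289.82 = 183.7 K

183.7 K


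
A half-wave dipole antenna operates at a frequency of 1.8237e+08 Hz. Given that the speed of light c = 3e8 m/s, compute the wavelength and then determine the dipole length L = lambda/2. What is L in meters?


lambda = c / f = 3.0000e+08 / 1.8237e+08 = 1.645007 m
L = lambda / 2 = 1.645007 / 2 = 0.8225 m

0.8225 m


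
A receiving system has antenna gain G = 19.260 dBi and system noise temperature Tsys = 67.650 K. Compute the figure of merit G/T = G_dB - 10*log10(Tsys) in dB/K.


G/T = 19.260 - 10*log10(67.650) = 19.260 - 18.30268 = 0.9573 dB/K

0.9573 dB/K


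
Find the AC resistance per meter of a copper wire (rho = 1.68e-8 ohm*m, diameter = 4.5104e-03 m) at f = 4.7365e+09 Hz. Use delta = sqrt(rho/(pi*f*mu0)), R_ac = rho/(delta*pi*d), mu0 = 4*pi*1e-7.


delta = sqrt(1.68e-8 / (pi * 4.7365e+09 * 4*pi*1e-7)) = 9.478639e-07 m
R_ac = 1.68e-8 / (9.478639e-07 * pi * 4.5104e-03) = 1.251 ohm/m

1.251 ohm/m


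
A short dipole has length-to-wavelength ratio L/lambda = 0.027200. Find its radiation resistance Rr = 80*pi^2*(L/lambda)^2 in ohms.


Rr = 80 * pi^2 * (0.027200)^2 = 80 * 9.869604 * 7.398400e-04 = 0.5842 ohm

0.5842 ohm


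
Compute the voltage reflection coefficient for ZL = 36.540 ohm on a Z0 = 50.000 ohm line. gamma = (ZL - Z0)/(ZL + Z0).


gamma = (36.540 - 50.000) / (36.540 + 50.000) = -0.1555

-0.1555


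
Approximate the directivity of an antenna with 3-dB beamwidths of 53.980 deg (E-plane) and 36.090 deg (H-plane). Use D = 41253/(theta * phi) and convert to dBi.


D_linear = 41253 / (53.980 * 36.090) = 21.17560
D_dBi = 10 * log10(21.17560) = 13.26 dBi

13.26 dBi


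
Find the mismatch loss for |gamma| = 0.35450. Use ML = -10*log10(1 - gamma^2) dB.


ML = -10 * log10(1 - 0.35450^2) = -10 * log10(0.87432975) = 0.5832 dB

0.5832 dB


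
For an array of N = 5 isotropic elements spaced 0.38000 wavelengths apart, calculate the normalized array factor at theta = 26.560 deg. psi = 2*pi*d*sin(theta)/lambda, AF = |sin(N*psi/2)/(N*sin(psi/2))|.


psi = 2*pi*0.38000*sin(26.560 deg) = 1.067584 rad
AF = |sin(5*1.067584/2) / (5*sin(1.067584/2))| = 0.1789

0.1789


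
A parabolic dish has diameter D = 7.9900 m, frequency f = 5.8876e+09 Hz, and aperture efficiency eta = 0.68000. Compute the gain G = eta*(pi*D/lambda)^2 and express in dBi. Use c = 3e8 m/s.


lambda = c / f = 3.0000e+08 / 5.8876e+09 = 0.05095455 m
G_linear = 0.68000 * (pi * 7.9900 / 0.05095455)^2 = 165019.9
G_dBi = 10 * log10(165019.9) = 52.18 dBi

52.18 dBi


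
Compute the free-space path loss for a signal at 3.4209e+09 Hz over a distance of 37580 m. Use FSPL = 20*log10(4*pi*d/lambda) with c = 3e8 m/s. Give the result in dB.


lambda = c / f = 3.0000e+08 / 3.4209e+09 = 0.08769622 m
FSPL = 20 * log10(4*pi*37580/0.08769622) = 134.6 dB

134.6 dB


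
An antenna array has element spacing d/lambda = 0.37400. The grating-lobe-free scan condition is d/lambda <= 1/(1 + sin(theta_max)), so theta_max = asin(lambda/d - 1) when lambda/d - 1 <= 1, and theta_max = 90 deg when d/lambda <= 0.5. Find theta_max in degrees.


lambda/d - 1 = 1/0.37400 - 1 = 1.673797 >= 1
d/lambda <= 0.5, so the array can scan to endfire without grating lobes: theta_max = 90 deg

90 deg


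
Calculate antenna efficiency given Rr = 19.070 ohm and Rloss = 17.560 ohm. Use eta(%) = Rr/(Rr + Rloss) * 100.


eta = 19.070 / (19.070 + 17.560) * 100 = 52.06%

52.06%


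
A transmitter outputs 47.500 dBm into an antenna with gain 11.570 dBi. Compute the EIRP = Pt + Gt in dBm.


EIRP = Pt + Gt = 47.500 + 11.570 = 59.07 dBm

59.07 dBm


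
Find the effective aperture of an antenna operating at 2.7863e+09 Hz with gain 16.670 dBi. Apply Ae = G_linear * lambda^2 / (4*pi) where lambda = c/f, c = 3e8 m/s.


lambda = c / f = 3.0000e+08 / 2.7863e+09 = 0.1076697 m
G_linear = 10^(16.670/10) = 46.45153
Ae = G_linear * lambda^2 / (4*pi) = 46.45153 * 0.1076697^2 / (4*pi) = 0.04285 m^2

0.04285 m^2


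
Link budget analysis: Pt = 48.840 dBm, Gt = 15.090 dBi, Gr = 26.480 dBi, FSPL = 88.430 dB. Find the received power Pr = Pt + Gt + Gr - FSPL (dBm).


Pr = 48.840 + 15.090 + 26.480 - 88.430 = 1.98 dBm

1.98 dBm


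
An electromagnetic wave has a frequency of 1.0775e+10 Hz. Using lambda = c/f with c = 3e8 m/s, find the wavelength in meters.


lambda = c / f = 3.0000e+08 / 1.0775e+10 = 0.02784 m

0.02784 m


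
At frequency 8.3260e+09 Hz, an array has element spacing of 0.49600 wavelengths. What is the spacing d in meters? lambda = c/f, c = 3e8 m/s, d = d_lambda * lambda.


lambda = c / f = 3.0000e+08 / 8.3260e+09 = 0.03603171 m
d = 0.49600 * 0.03603171 = 0.01787 m

0.01787 m


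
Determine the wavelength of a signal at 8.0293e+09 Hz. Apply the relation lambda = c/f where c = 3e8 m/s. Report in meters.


lambda = c / f = 3.0000e+08 / 8.0293e+09 = 0.03736 m

0.03736 m


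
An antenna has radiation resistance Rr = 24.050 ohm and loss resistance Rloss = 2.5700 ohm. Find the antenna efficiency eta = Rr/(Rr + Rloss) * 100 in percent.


eta = 24.050 / (24.050 + 2.5700) * 100 = 90.35%

90.35%


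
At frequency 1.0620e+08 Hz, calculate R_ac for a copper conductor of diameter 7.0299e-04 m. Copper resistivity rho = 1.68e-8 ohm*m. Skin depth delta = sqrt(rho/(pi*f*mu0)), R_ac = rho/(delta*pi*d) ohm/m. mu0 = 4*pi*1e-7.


delta = sqrt(1.68e-8 / (pi * 1.0620e+08 * 4*pi*1e-7)) = 6.330128e-06 m
R_ac = 1.68e-8 / (6.330128e-06 * pi * 7.0299e-04) = 1.202 ohm/m

1.202 ohm/m


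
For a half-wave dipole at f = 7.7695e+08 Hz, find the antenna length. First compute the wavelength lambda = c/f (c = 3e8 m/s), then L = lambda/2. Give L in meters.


lambda = c / f = 3.0000e+08 / 7.7695e+08 = 0.3861252 m
L = lambda / 2 = 0.3861252 / 2 = 0.1931 m

0.1931 m


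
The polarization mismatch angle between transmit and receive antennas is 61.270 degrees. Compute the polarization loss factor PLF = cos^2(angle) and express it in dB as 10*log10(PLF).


PLF_linear = cos^2(61.270 deg) = 0.2310559
PLF_dB = 10 * log10(0.2310559) = -6.363 dB

-6.363 dB


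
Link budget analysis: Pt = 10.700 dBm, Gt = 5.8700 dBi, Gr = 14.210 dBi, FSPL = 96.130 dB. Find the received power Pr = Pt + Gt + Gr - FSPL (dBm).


Pr = 10.700 + 5.8700 + 14.210 - 96.130 = -65.35 dBm

-65.35 dBm


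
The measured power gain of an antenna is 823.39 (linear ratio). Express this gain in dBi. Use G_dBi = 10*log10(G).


G_dBi = 10 * log10(823.39) = 29.16 dBi

29.16 dBi


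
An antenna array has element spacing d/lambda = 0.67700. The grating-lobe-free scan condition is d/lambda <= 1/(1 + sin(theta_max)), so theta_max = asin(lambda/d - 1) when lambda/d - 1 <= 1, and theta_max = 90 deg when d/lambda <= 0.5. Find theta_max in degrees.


lambda/d - 1 = 1/0.67700 - 1 = 0.4771049
theta_max = asin(0.4771049) = 28.50 deg

28.50 deg


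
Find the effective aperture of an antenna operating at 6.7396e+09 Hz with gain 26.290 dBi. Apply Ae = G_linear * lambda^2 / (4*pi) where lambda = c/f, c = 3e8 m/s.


lambda = c / f = 3.0000e+08 / 6.7396e+09 = 0.04451303 m
G_linear = 10^(26.290/10) = 425.5984
Ae = G_linear * lambda^2 / (4*pi) = 425.5984 * 0.04451303^2 / (4*pi) = 0.06711 m^2

0.06711 m^2


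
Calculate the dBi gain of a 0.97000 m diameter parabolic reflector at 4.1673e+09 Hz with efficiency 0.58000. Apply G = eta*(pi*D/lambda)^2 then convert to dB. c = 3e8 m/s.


lambda = c / f = 3.0000e+08 / 4.1673e+09 = 0.07198906 m
G_linear = 0.58000 * (pi * 0.97000 / 0.07198906)^2 = 1039.293
G_dBi = 10 * log10(1039.293) = 30.17 dBi

30.17 dBi


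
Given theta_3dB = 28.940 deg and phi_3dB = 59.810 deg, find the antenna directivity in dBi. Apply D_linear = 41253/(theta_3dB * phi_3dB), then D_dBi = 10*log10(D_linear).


D_linear = 41253 / (28.940 * 59.810) = 23.83325
D_dBi = 10 * log10(23.83325) = 13.77 dBi

13.77 dBi


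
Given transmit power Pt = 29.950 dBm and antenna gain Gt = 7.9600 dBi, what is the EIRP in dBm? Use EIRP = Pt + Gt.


EIRP = Pt + Gt = 29.950 + 7.9600 = 37.91 dBm

37.91 dBm


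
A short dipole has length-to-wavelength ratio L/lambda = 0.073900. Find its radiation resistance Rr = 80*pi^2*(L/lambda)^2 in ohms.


Rr = 80 * pi^2 * (0.073900)^2 = 80 * 9.869604 * 5.461210e-03 = 4.312 ohm

4.312 ohm


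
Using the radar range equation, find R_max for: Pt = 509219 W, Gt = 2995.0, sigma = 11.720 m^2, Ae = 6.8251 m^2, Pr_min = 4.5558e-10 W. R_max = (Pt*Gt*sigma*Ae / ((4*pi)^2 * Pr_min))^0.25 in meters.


R^4 = 509219*2995.0*11.720*6.8251 / ((4*pi)^2 * 4.5558e-10) = 1.695718e+18
R_max = 1.695718e+18^0.25 = 36086 m

36086 m


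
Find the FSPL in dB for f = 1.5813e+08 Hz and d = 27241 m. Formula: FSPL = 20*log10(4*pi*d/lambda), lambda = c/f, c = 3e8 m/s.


lambda = c / f = 3.0000e+08 / 1.5813e+08 = 1.897173 m
FSPL = 20 * log10(4*pi*27241/1.897173) = 105.1 dB

105.1 dB


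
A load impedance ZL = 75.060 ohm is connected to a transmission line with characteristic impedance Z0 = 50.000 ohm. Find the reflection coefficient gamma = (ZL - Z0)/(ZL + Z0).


gamma = (75.060 - 50.000) / (75.060 + 50.000) = 0.2004

0.2004


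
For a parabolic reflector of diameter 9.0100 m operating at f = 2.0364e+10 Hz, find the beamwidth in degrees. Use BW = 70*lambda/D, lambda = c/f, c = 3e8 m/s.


lambda = c / f = 3.0000e+08 / 2.0364e+10 = 0.01473188 m
BW = 70 * 0.01473188 / 9.0100 = 0.1145 deg

0.1145 deg


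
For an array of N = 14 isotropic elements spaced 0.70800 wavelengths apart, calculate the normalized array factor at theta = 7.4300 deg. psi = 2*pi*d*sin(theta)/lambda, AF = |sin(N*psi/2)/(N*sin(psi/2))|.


psi = 2*pi*0.70800*sin(7.4300 deg) = 0.5752563 rad
AF = |sin(14*0.5752563/2) / (14*sin(0.5752563/2))| = 0.1949

0.1949


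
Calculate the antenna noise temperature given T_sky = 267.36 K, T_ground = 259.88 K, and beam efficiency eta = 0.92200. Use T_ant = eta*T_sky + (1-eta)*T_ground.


T_ant = 0.92200 * 267.36 + (1 - 0.92200) * 259.88 = 266.8 K

266.8 K


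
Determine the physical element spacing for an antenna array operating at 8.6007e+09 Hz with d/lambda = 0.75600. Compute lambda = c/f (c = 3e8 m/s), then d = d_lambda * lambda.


lambda = c / f = 3.0000e+08 / 8.6007e+09 = 0.03488088 m
d = 0.75600 * 0.03488088 = 0.02637 m

0.02637 m


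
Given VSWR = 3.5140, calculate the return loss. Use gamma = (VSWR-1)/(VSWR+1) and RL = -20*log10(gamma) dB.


gamma = (3.5140 - 1) / (3.5140 + 1) = 0.5569340
RL = -20 * log10(0.5569340) = 5.084 dB

5.084 dB


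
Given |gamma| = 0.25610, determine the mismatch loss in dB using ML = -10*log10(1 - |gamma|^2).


ML = -10 * log10(1 - 0.25610^2) = -10 * log10(0.93441279) = 0.2946 dB

0.2946 dB


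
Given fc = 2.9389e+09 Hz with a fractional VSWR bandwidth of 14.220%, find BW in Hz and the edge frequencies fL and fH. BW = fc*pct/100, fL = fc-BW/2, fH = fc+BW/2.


BW = 2.9389e+09 * 14.220/100 = 4.179116e+08 Hz
fL = 2.9389e+09 - 4.179116e+08/2 = 2.730e+09 Hz
fH = 2.9389e+09 + 4.179116e+08/2 = 3.148e+09 Hz

BW=4.179e+08 Hz, fL=2.730e+09 Hz, fH=3.148e+09 Hz


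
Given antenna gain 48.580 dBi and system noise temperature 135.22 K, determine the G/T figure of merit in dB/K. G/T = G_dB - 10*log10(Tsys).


G/T = 48.580 - 10*log10(135.22) = 48.580 - 21.31041 = 27.27 dB/K

27.27 dB/K


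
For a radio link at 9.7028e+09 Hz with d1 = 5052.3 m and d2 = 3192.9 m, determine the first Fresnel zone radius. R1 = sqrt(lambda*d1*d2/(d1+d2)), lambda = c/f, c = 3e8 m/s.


lambda = c / f = 3.0000e+08 / 9.7028e+09 = 0.03091891 m
R1 = sqrt(0.03091891 * 5052.3 * 3192.9 / (5052.3 + 3192.9)) = 7.778 m

7.778 m


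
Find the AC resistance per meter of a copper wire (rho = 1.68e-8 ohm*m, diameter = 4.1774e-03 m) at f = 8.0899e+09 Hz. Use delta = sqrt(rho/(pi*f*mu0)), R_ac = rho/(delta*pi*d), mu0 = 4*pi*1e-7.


delta = sqrt(1.68e-8 / (pi * 8.0899e+09 * 4*pi*1e-7)) = 7.252758e-07 m
R_ac = 1.68e-8 / (7.252758e-07 * pi * 4.1774e-03) = 1.765 ohm/m

1.765 ohm/m


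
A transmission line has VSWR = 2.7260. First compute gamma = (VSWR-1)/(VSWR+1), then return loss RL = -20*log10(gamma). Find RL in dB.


gamma = (2.7260 - 1) / (2.7260 + 1) = 0.4632313
RL = -20 * log10(0.4632313) = 6.684 dB

6.684 dB


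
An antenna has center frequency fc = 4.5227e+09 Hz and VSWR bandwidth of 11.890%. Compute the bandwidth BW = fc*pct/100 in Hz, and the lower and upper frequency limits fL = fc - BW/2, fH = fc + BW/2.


BW = 4.5227e+09 * 11.890/100 = 5.377490e+08 Hz
fL = 4.5227e+09 - 5.377490e+08/2 = 4.254e+09 Hz
fH = 4.5227e+09 + 5.377490e+08/2 = 4.792e+09 Hz

BW=5.377e+08 Hz, fL=4.254e+09 Hz, fH=4.792e+09 Hz


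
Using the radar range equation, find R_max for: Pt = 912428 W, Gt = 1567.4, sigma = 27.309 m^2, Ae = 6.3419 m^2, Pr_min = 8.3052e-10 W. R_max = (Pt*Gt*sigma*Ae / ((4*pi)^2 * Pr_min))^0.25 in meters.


R^4 = 912428*1567.4*27.309*6.3419 / ((4*pi)^2 * 8.3052e-10) = 1.888573e+18
R_max = 1.888573e+18^0.25 = 37071 m

37071 m


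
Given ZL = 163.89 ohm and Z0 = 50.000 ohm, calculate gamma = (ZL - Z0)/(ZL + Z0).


gamma = (163.89 - 50.000) / (163.89 + 50.000) = 0.5325

0.5325


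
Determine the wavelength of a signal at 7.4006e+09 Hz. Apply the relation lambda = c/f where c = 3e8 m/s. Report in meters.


lambda = c / f = 3.0000e+08 / 7.4006e+09 = 0.04054 m

0.04054 m


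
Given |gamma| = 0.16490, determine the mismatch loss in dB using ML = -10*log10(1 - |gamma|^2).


ML = -10 * log10(1 - 0.16490^2) = -10 * log10(0.97280799) = 0.1197 dB

0.1197 dB


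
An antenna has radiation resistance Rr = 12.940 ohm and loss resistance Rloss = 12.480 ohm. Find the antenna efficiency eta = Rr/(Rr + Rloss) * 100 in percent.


eta = 12.940 / (12.940 + 12.480) * 100 = 50.90%

50.90%


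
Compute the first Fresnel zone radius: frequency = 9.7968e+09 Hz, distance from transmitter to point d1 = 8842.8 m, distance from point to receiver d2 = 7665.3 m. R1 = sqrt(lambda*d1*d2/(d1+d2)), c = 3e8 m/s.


lambda = c / f = 3.0000e+08 / 9.7968e+09 = 0.03062224 m
R1 = sqrt(0.03062224 * 8842.8 * 7665.3 / (8842.8 + 7665.3)) = 11.21 m

11.21 m


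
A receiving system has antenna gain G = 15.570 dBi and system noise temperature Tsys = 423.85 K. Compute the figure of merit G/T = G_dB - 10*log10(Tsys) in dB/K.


G/T = 15.570 - 10*log10(423.85) = 15.570 - 26.27212 = -10.70 dB/K

-10.70 dB/K


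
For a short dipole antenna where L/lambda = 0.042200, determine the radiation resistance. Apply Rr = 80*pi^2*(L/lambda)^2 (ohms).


Rr = 80 * pi^2 * (0.042200)^2 = 80 * 9.869604 * 1.780840e-03 = 1.406 ohm

1.406 ohm


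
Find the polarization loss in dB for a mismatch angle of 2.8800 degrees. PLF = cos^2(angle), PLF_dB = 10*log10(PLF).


PLF_linear = cos^2(2.8800 deg) = 0.9974755
PLF_dB = 10 * log10(0.9974755) = -0.01098 dB

-0.01098 dB


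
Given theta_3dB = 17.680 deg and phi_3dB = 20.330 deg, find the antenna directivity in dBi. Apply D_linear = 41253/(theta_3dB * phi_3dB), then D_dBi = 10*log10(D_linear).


D_linear = 41253 / (17.680 * 20.330) = 114.7720
D_dBi = 10 * log10(114.7720) = 20.60 dBi

20.60 dBi


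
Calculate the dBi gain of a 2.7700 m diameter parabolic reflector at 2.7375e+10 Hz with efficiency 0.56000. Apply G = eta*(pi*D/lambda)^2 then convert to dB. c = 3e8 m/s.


lambda = c / f = 3.0000e+08 / 2.7375e+10 = 0.01095890 m
G_linear = 0.56000 * (pi * 2.7700 / 0.01095890)^2 = 353112.7
G_dBi = 10 * log10(353112.7) = 55.48 dBi

55.48 dBi


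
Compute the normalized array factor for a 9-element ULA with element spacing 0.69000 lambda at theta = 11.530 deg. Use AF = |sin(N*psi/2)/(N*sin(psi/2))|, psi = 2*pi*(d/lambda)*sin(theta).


psi = 2*pi*0.69000*sin(11.530 deg) = 0.8665636 rad
AF = |sin(9*0.8665636/2) / (9*sin(0.8665636/2))| = 0.1819

0.1819


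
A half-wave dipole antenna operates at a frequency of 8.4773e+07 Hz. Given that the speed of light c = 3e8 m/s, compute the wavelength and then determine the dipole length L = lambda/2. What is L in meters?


lambda = c / f = 3.0000e+08 / 8.4773e+07 = 3.538863 m
L = lambda / 2 = 3.538863 / 2 = 1.769 m

1.769 m


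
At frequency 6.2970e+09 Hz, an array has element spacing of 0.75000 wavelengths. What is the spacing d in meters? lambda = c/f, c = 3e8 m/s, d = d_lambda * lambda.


lambda = c / f = 3.0000e+08 / 6.2970e+09 = 0.04764173 m
d = 0.75000 * 0.04764173 = 0.03573 m

0.03573 m


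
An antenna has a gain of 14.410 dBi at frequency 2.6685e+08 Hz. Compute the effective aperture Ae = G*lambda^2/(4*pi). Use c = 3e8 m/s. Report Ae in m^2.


lambda = c / f = 3.0000e+08 / 2.6685e+08 = 1.124227 m
G_linear = 10^(14.410/10) = 27.60578
Ae = G_linear * lambda^2 / (4*pi) = 27.60578 * 1.124227^2 / (4*pi) = 2.777 m^2

2.777 m^2


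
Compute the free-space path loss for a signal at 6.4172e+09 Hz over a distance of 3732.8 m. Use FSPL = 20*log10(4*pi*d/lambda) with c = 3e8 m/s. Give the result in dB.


lambda = c / f = 3.0000e+08 / 6.4172e+09 = 0.04674936 m
FSPL = 20 * log10(4*pi*3732.8/0.04674936) = 120.0 dB

120.0 dB


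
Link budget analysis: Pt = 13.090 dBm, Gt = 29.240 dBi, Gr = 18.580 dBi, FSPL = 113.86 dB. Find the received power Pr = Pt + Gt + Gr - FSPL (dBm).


Pr = 13.090 + 29.240 + 18.580 - 113.86 = -52.95 dBm

-52.95 dBm


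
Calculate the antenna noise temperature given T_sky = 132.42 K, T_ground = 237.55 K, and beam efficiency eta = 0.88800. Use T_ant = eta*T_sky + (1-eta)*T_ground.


T_ant = 0.88800 * 132.42 + (1 - 0.88800) * 237.55 = 144.2 K

144.2 K
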